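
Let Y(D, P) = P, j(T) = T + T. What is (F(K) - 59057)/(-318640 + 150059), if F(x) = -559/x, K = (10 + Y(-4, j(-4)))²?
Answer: 236787/674324 ≈ 0.35115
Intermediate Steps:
j(T) = 2*T
K = 4 (K = (10 + 2*(-4))² = (10 - 8)² = 2² = 4)
(F(K) - 59057)/(-318640 + 150059) = (-559/4 - 59057)/(-318640 + 150059) = (-559*¼ - 59057)/(-168581) = (-559/4 - 59057)*(-1/168581) = -236787/4*(-1/168581) = 236787/674324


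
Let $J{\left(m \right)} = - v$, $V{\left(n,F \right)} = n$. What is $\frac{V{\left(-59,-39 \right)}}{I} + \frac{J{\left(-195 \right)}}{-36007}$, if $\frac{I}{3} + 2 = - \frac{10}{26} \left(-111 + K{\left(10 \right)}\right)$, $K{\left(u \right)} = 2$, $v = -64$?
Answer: $- \frac{27717017}{56062899} \approx -0.49439$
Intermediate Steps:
$I = \frac{1557}{13}$ ($I = -6 + 3 - \frac{10}{26} \left(-111 + 2\right) = -6 + 3 \left(-10\right) \frac{1}{26} \left(-109\right) = -6 + 3 \left(\left(- \frac{5}{13}\right) \left(-109\right)\right) = -6 + 3 \cdot \frac{545}{13} = -6 + \frac{1635}{13} = \frac{1557}{13} \approx 119.77$)
$J{\left(m \right)} = 64$ ($J{\left(m \right)} = \left(-1\right) \left(-64\right) = 64$)
$\frac{V{\left(-59,-39 \right)}}{I} + \frac{J{\left(-195 \right)}}{-36007} = - \frac{59}{\frac{1557}{13}} + \frac{64}{-36007} = \left(-59\right) \frac{13}{1557} + 64 \left(- \frac{1}{36007}\right) = - \frac{767}{1557} - \frac{64}{36007} = - \frac{27717017}{56062899}$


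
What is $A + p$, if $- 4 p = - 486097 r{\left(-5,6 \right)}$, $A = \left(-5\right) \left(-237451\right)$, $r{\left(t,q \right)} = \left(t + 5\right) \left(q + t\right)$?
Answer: $1187255$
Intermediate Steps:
$r{\left(t,q \right)} = \left(5 + t\right) \left(q + t\right)$
$A = 1187255$
$p = 0$ ($p = - \frac{\left(-486097\right) \left(\left(-5\right)^{2} + 5 \cdot 6 + 5 \left(-5\right) + 6 \left(-5\right)\right)}{4} = - \frac{\left(-486097\right) \left(25 + 30 - 25 - 30\right)}{4} = - \frac{\left(-486097\right) 0}{4} = \left(- \frac{1}{4}\right) 0 = 0$)
$A + p = 1187255 + 0 = 1187255$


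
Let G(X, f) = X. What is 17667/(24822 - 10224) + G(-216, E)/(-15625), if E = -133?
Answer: 31022227/25343750 ≈ 1.2241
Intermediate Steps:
17667/(24822 - 10224) + G(-216, E)/(-15625) = 17667/(24822 - 10224) - 216/(-15625) = 17667/14598 - 216*(-1/15625) = 17667*(1/14598) + 216/15625 = 1963/1622 + 216/15625 = 31022227/25343750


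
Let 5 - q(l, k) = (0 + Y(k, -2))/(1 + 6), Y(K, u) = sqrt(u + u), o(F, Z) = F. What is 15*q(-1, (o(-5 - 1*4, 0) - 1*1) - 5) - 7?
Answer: 68 - 30*I/7 ≈ 68.0 - 4.2857*I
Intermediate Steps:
Y(K, u) = sqrt(2)*sqrt(u) (Y(K, u) = sqrt(2*u) = sqrt(2)*sqrt(u))
q(l, k) = 5 - 2*I/7 (q(l, k) = 5 - (0 + sqrt(2)*sqrt(-2))/(1 + 6) = 5 - (0 + sqrt(2)*(I*sqrt(2)))/7 = 5 - (0 + 2*I)/7 = 5 - 2*I/7)
15*q(-1, (o(-5 - 1*4, 0) - 1*1) - 5) - 7 = 15*(5 - 2*I/7) - 7 = (75 - 30*I/7) - 7 = 68 - 30*I/7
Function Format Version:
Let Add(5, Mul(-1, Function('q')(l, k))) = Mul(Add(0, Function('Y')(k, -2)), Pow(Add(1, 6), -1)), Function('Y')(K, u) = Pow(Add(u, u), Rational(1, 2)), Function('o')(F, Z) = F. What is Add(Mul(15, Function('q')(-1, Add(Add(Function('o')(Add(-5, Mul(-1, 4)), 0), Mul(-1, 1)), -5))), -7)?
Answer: Add(68, Mul(Rational(-30, 7), I)) ≈ Add(68.000, Mul(-4.2857, I))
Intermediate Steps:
Function('Y')(K, u) = Mul(Pow(2, Rational(1, 2)), Pow(u, Rational(1, 2))) (Function('Y')(K, u) = Pow(Mul(2, u), Rational(1, 2)) = Mul(Pow(2, Rational(1, 2)), Pow(u, Rational(1, 2))))
Function('q')(l, k) = Add(5, Mul(Rational(-2, 7), I)) (Function('q')(l, k) = Add(5, Mul(-1, Mul(Add(0, Mul(Pow(2, Rational(1, 2)), Pow(-2, Rational(1, 2)))), Pow(Add(1, 6), -1)))) = Add(5, Mul(-1, Mul(Add(0, Mul(Pow(2, Rational(1, 2)), Mul(I, Pow(2, Rational(1, 2))))), Pow(7, -1)))) = Add(5, Mul(-1, Mul(Add(0, Mul(2, I)), Rational(1, 7)))) = Add(5, Mul(-1, Mul(Mul(2, I), Rational(1, 7)))) = Add(5, Mul(-1, Mul(Rational(2, 7), I))) = Add(5, Mul(Rational(-2, 7), I)))
Add(Mul(15, Function('q')(-1, Add(Add(Function('o')(Add(-5, Mul(-1, 4)), 0), Mul(-1, 1)), -5))), -7) = Add(Mul(15, Add(5, Mul(Rational(-2, 7), I))), -7) = Add(Add(75, Mul(Rational(-30, 7), I)), -7) = Add(68, Mul(Rational(-30, 7), I))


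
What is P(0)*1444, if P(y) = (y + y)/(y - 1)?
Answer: 0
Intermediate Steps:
P(y) = 2*y/(-1 + y) (P(y) = (2*y)/(-1 + y) = 2*y/(-1 + y))
P(0)*1444 = (2*0/(-1 + 0))*1444 = (2*0/(-1))*1444 = (2*0*(-1))*1444 = 0*1444 = 0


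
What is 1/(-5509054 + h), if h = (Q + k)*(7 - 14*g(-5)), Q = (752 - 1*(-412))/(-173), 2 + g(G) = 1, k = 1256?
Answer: -173/948527738 ≈ -1.8239e-7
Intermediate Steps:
g(G) = -1 (g(G) = -2 + 1 = -1)
Q = -1164/173 (Q = (752 + 412)*(-1/173) = 1164*(-1/173) = -1164/173 ≈ -6.7283)
h = 4538604/173 (h = (-1164/173 + 1256)*(7 - 14*(-1)) = 216124*(7 + 14)/173 = (216124/173)*21 = 4538604/173 ≈ 26235.)
1/(-5509054 + h) = 1/(-5509054 + 4538604/173) = 1/(-948527738/173) = -173/948527738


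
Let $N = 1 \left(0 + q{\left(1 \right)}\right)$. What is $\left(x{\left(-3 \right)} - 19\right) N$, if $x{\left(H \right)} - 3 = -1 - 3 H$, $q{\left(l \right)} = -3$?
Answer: $24$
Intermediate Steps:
$x{\left(H \right)} = 2 - 3 H$ ($x{\left(H \right)} = 3 - \left(1 + 3 H\right) = 2 - 3 H$)
$N = -3$ ($N = 1 \left(0 - 3\right) = 1 \left(-3\right) = -3$)
$\left(x{\left(-3 \right)} - 19\right) N = \left(\left(2 - -9\right) - 19\right) \left(-3\right) = \left(\left(2 + 9\right) - 19\right) \left(-3\right) = \left(11 - 19\right) \left(-3\right) = \left(-8\right) \left(-3\right) = 24$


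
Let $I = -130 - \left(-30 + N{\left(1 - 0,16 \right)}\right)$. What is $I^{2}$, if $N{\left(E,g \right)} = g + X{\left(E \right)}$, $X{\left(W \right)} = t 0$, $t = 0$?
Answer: $13456$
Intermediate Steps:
$X{\left(W \right)} = 0$ ($X{\left(W \right)} = 0 \cdot 0 = 0$)
$N{\left(E,g \right)} = g$ ($N{\left(E,g \right)} = g + 0 = g$)
$I = -116$ ($I = -130 - \left(-30 + 16\right) = -130 - -14 = -130 + 14 = -116$)
$I^{2} = \left(-116\right)^{2} = 13456$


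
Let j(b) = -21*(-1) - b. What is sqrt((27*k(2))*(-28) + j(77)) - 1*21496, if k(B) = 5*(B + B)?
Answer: -21496 + 2*I*sqrt(3794) ≈ -21496.0 + 123.19*I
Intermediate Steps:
k(B) = 10*B (k(B) = 5*(2*B) = 10*B)
j(b) = 21 - b
sqrt((27*k(2))*(-28) + j(77)) - 1*21496 = sqrt((27*(10*2))*(-28) + (21 - 1*77)) - 1*21496 = sqrt((27*20)*(-28) + (21 - 77)) - 21496 = sqrt(540*(-28) - 56) - 21496 = sqrt(-15120 - 56) - 21496 = sqrt(-15176) - 21496 = 2*I*sqrt(3794) - 21496 = -21496 + 2*I*sqrt(3794)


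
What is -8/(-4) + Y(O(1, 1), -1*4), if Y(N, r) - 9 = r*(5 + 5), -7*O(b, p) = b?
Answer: -29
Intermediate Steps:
O(b, p) = -b/7
Y(N, r) = 9 + 10*r (Y(N, r) = 9 + r*(5 + 5) = 9 + r*10 = 9 + 10*r)
-8/(-4) + Y(O(1, 1), -1*4) = -8/(-4) + (9 + 10*(-1*4)) = -8*(-¼) + (9 + 10*(-4)) = 2 + (9 - 40) = 2 - 31 = -29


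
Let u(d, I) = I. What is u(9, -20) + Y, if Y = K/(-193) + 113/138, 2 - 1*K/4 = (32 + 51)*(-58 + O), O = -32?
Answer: -4635415/26634 ≈ -174.04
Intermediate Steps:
K = 29888 (K = 8 - 4*(32 + 51)*(-58 - 32) = 8 - 332*(-90) = 8 - 4*(-7470) = 8 + 29880 = 29888)
Y = -4102735/26634 (Y = 29888/(-193) + 113/138 = 29888*(-1/193) + 113*(1/138) = -29888/193 + 113/138 = -4102735/26634 ≈ -154.04)
u(9, -20) + Y = -20 - 4102735/26634 = -4635415/26634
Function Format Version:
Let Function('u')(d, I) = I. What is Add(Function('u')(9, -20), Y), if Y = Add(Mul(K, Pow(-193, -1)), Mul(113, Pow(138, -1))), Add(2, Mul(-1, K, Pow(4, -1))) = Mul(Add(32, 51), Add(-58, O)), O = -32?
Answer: Rational(-4635415, 26634) ≈ -174.04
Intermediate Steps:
K = 29888 (K = Add(8, Mul(-4, Mul(Add(32, 51), Add(-58, -32)))) = Add(8, Mul(-4, Mul(83, -90))) = Add(8, Mul(-4, -7470)) = Add(8, 29880) = 29888)
Y = Rational(-4102735, 26634) (Y = Add(Mul(29888, Pow(-193, -1)), Mul(113, Pow(138, -1))) = Add(Mul(29888, Rational(-1, 193)), Mul(113, Rational(1, 138))) = Add(Rational(-29888, 193), Rational(113, 138)) = Rational(-4102735, 26634) ≈ -154.04)
Add(Function('u')(9, -20), Y) = Add(-20, Rational(-4102735, 26634)) = Rational(-4635415, 26634)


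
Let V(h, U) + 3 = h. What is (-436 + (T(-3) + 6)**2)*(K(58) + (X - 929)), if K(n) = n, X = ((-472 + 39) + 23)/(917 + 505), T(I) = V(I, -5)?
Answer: 270095896/711 ≈ 3.7988e+5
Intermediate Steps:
V(h, U) = -3 + h
T(I) = -3 + I
X = -205/711 (X = (-433 + 23)/1422 = -410*1/1422 = -205/711 ≈ -0.28833)
(-436 + (T(-3) + 6)**2)*(K(58) + (X - 929)) = (-436 + ((-3 - 3) + 6)**2)*(58 + (-205/711 - 929)) = (-436 + (-6 + 6)**2)*(58 - 660724/711) = (-436 + 0**2)*(-619486/711) = (-436 + 0)*(-619486/711) = -436*(-619486/711) = 270095896/711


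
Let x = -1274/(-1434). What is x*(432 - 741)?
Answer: -65611/239 ≈ -274.52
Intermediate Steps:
x = 637/717 (x = -1274*(-1/1434) = 637/717 ≈ 0.88842)
x*(432 - 741) = 637*(432 - 741)/717 = (637/717)*(-309) = -65611/239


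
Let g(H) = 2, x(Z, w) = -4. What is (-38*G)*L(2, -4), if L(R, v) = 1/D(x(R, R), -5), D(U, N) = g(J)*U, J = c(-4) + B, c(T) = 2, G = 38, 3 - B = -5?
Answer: 361/2 ≈ 180.50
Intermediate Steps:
B = 8 (B = 3 - 1*(-5) = 3 + 5 = 8)
J = 10 (J = 2 + 8 = 10)
D(U, N) = 2*U
L(R, v) = -1/8 (L(R, v) = 1/(2*(-4)) = 1/(-8) = -1/8)
(-38*G)*L(2, -4) = -38*38*(-1/8) = -1444*(-1/8) = 361/2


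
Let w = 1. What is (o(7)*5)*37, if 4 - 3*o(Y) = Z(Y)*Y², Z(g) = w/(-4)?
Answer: 12025/12 ≈ 1002.1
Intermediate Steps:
Z(g) = -¼ (Z(g) = 1/(-4) = 1*(-¼) = -¼)
o(Y) = 4/3 + Y²/12 (o(Y) = 4/3 - (-1)*Y²/12 = 4/3 + Y²/12)
(o(7)*5)*37 = ((4/3 + (1/12)*7²)*5)*37 = ((4/3 + (1/12)*49)*5)*37 = ((4/3 + 49/12)*5)*37 = ((65/12)*5)*37 = (325/12)*37 = 12025/12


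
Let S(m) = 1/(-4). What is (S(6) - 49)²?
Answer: 38809/16 ≈ 2425.6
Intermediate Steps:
S(m) = -¼
(S(6) - 49)² = (-¼ - 49)² = (-197/4)² = 38809/16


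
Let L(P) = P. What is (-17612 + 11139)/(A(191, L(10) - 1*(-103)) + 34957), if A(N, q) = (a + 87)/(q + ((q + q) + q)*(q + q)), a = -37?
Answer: -496653871/2682145789 ≈ -0.18517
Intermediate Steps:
A(N, q) = 50/(q + 6*q**2) (A(N, q) = (-37 + 87)/(q + ((q + q) + q)*(q + q)) = 50/(q + (2*q + q)*(2*q)) = 50/(q + (3*q)*(2*q)) = 50/(q + 6*q**2))
(-17612 + 11139)/(A(191, L(10) - 1*(-103)) + 34957) = (-17612 + 11139)/(50/((10 - 1*(-103))*(1 + 6*(10 - 1*(-103)))) + 34957) = -6473/(50/((10 + 103)*(1 + 6*(10 + 103))) + 34957) = -6473/(50/(113*(1 + 6*113)) + 34957) = -6473/(50*(1/113)/(1 + 678) + 34957) = -6473/(50*(1/113)/679 + 34957) = -6473/(50*(1/113)*(1/679) + 34957) = -6473/(50/76727 + 34957) = -6473/2682145789/76727 = -6473*76727/2682145789 = -496653871/2682145789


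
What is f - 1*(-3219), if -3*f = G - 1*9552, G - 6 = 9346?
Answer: 9857/3 ≈ 3285.7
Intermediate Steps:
G = 9352 (G = 6 + 9346 = 9352)
f = 200/3 (f = -(9352 - 1*9552)/3 = -(9352 - 9552)/3 = -⅓*(-200) = 200/3 ≈ 66.667)
f - 1*(-3219) = 200/3 - 1*(-3219) = 200/3 + 3219 = 9857/3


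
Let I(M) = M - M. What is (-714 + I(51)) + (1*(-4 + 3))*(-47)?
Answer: -667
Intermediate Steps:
I(M) = 0
(-714 + I(51)) + (1*(-4 + 3))*(-47) = (-714 + 0) + (1*(-4 + 3))*(-47) = -714 + (1*(-1))*(-47) = -714 - 1*(-47) = -714 + 47 = -667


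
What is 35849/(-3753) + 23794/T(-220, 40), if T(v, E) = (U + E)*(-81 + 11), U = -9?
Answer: -83545606/4072005 ≈ -20.517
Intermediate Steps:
T(v, E) = 630 - 70*E (T(v, E) = (-9 + E)*(-81 + 11) = (-9 + E)*(-70) = 630 - 70*E)
35849/(-3753) + 23794/T(-220, 40) = 35849/(-3753) + 23794/(630 - 70*40) = 35849*(-1/3753) + 23794/(630 - 2800) = -35849/3753 + 23794/(-2170) = -35849/3753 + 23794*(-1/2170) = -35849/3753 - 11897/1085 = -83545606/4072005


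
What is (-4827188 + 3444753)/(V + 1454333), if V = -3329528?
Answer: 276487/375039 ≈ 0.73722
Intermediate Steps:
(-4827188 + 3444753)/(V + 1454333) = (-4827188 + 3444753)/(-3329528 + 1454333) = -1382435/(-1875195) = -1382435*(-1/1875195) = 276487/375039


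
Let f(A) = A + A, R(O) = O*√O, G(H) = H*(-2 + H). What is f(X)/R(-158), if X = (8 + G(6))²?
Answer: 512*I*√158/6241 ≈ 1.0312*I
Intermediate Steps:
X = 1024 (X = (8 + 6*(-2 + 6))² = (8 + 6*4)² = (8 + 24)² = 32² = 1024)
R(O) = O^(3/2)
f(A) = 2*A
f(X)/R(-158) = (2*1024)/((-158)^(3/2)) = 2048/((-158*I*√158)) = 2048*(I*√158/24964) = 512*I*√158/6241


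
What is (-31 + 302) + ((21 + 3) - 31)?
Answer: 264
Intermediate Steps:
(-31 + 302) + ((21 + 3) - 31) = 271 + (24 - 31) = 271 - 7 = 264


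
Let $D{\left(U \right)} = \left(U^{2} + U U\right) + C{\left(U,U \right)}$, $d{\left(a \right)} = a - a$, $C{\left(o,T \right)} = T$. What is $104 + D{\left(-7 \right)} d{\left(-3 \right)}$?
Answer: $104$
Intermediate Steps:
$d{\left(a \right)} = 0$
$D{\left(U \right)} = U + 2 U^{2}$ ($D{\left(U \right)} = \left(U^{2} + U U\right) + U = \left(U^{2} + U^{2}\right) + U = 2 U^{2} + U = U + 2 U^{2}$)
$104 + D{\left(-7 \right)} d{\left(-3 \right)} = 104 + - 7 \left(1 + 2 \left(-7\right)\right) 0 = 104 + - 7 \left(1 - 14\right) 0 = 104 + \left(-7\right) \left(-13\right) 0 = 104 + 91 \cdot 0 = 104 + 0 = 104$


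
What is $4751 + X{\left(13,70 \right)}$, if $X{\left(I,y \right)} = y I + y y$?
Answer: $10561$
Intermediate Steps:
$X{\left(I,y \right)} = y^{2} + I y$ ($X{\left(I,y \right)} = I y + y^{2} = y^{2} + I y$)
$4751 + X{\left(13,70 \right)} = 4751 + 70 \left(13 + 70\right) = 4751 + 70 \cdot 83 = 4751 + 5810 = 10561$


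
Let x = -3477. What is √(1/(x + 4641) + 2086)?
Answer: √706578555/582 ≈ 45.673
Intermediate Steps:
√(1/(x + 4641) + 2086) = √(1/(-3477 + 4641) + 2086) = √(1/1164 + 2086) = √(2428105/1164) = √706578555/582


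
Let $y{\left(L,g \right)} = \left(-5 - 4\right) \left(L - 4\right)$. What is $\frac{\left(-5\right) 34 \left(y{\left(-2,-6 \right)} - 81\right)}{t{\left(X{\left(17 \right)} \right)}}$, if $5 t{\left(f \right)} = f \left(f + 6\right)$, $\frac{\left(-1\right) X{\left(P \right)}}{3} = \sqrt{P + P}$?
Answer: $85 + 5 \sqrt{34} \approx 114.15$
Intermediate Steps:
$X{\left(P \right)} = - 3 \sqrt{2} \sqrt{P}$ ($X{\left(P \right)} = - 3 \sqrt{P + P} = - 3 \sqrt{2 P} = - 3 \sqrt{2} \sqrt{P}$)
$y{\left(L,g \right)} = 36 - 9 L$ ($y{\left(L,g \right)} = - 9 \left(-4 + L\right) = 36 - 9 L$)
$t{\left(f \right)} = \frac{f \left(6 + f\right)}{5}$ ($t{\left(f \right)} = \frac{f \left(f + 6\right)}{5} = \frac{f \left(6 + f\right)}{5}$)
$\frac{\left(-5\right) 34 \left(y{\left(-2,-6 \right)} - 81\right)}{t{\left(X{\left(17 \right)} \right)}} = \frac{\left(-5\right) 34 \left(\left(36 - -18\right) - 81\right)}{\frac{1}{5} \left(- 3 \sqrt{2} \sqrt{17}\right) \left(6 - 3 \sqrt{2} \sqrt{17}\right)} = \frac{\left(-170\right) \left(\left(36 + 18\right) - 81\right)}{\frac{1}{5} \left(- 3 \sqrt{34}\right) \left(6 - 3 \sqrt{34}\right)} = \frac{\left(-170\right) \left(54 - 81\right)}{\left(- \frac{3}{5}\right) \sqrt{34} \left(6 - 3 \sqrt{34}\right)} = \left(-170\right) \left(-27\right) \left(- \frac{5 \sqrt{34}}{102 \left(6 - 3 \sqrt{34}\right)}\right) = 4590 \left(- \frac{5 \sqrt{34}}{102 \left(6 - 3 \sqrt{34}\right)}\right) = - \frac{225 \sqrt{34}}{6 - 3 \sqrt{34}}$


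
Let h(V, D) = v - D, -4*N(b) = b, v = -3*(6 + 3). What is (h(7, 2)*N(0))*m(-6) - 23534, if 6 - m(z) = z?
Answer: -23534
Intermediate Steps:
v = -27 (v = -3*9 = -27)
N(b) = -b/4
m(z) = 6 - z
h(V, D) = -27 - D
(h(7, 2)*N(0))*m(-6) - 23534 = ((-27 - 1*2)*(-1/4*0))*(6 - 1*(-6)) - 23534 = ((-27 - 2)*0)*(6 + 6) - 23534 = -29*0*12 - 23534 = 0*12 - 23534 = 0 - 23534 = -23534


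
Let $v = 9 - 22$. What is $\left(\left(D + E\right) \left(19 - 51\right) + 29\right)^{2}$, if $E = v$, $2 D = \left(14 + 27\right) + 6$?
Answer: $94249$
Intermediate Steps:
$v = -13$ ($v = 9 - 22 = -13$)
$D = \frac{47}{2}$ ($D = \frac{\left(14 + 27\right) + 6}{2} = \frac{41 + 6}{2} = \frac{1}{2} \cdot 47 = \frac{47}{2} \approx 23.5$)
$E = -13$
$\left(\left(D + E\right) \left(19 - 51\right) + 29\right)^{2} = \left(\left(\frac{47}{2} - 13\right) \left(19 - 51\right) + 29\right)^{2} = \left(\frac{21}{2} \left(-32\right) + 29\right)^{2} = \left(-336 + 29\right)^{2} = \left(-307\right)^{2} = 94249$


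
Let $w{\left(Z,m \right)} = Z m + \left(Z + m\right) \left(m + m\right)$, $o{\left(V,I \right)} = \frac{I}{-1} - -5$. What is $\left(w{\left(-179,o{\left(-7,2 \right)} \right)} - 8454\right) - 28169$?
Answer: $-38216$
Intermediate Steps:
$o{\left(V,I \right)} = 5 - I$ ($o{\left(V,I \right)} = I \left(-1\right) + 5 = - I + 5 = 5 - I$)
$w{\left(Z,m \right)} = Z m + 2 m \left(Z + m\right)$ ($w{\left(Z,m \right)} = Z m + \left(Z + m\right) 2 m = Z m + 2 m \left(Z + m\right)$)
$\left(w{\left(-179,o{\left(-7,2 \right)} \right)} - 8454\right) - 28169 = \left(\left(5 - 2\right) \left(2 \left(5 - 2\right) + 3 \left(-179\right)\right) - 8454\right) - 28169 = \left(\left(5 - 2\right) \left(2 \left(5 - 2\right) - 537\right) - 8454\right) - 28169 = \left(3 \left(2 \cdot 3 - 537\right) - 8454\right) - 28169 = \left(3 \left(6 - 537\right) - 8454\right) - 28169 = \left(3 \left(-531\right) - 8454\right) - 28169 = \left(-1593 - 8454\right) - 28169 = -10047 - 28169 = -38216$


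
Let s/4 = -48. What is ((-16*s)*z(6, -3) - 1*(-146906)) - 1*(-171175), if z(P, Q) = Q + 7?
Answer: 330369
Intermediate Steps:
s = -192 (s = 4*(-48) = -192)
z(P, Q) = 7 + Q
((-16*s)*z(6, -3) - 1*(-146906)) - 1*(-171175) = ((-16*(-192))*(7 - 3) - 1*(-146906)) - 1*(-171175) = (3072*4 + 146906) + 171175 = (12288 + 146906) + 171175 = 159194 + 171175 = 330369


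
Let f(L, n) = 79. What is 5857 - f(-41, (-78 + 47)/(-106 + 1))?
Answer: 5778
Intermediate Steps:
5857 - f(-41, (-78 + 47)/(-106 + 1)) = 5857 - 1*79 = 5857 - 79 = 5778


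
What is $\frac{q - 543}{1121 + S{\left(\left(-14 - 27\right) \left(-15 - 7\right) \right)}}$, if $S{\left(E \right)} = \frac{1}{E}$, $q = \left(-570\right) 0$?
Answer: $- \frac{489786}{1011143} \approx -0.48439$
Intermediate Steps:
$q = 0$
$\frac{q - 543}{1121 + S{\left(\left(-14 - 27\right) \left(-15 - 7\right) \right)}} = \frac{0 - 543}{1121 + \frac{1}{\left(-14 - 27\right) \left(-15 - 7\right)}} = - \frac{543}{1121 + \frac{1}{\left(-41\right) \left(-22\right)}} = - \frac{543}{1121 + \frac{1}{902}} = - \frac{543}{\frac{1011143}{902}} = \left(-543\right) \frac{902}{1011143} = - \frac{489786}{1011143}$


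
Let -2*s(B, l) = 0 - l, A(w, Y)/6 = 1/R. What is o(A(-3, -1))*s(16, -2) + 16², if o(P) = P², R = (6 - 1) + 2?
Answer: 12508/49 ≈ 255.27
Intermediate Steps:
R = 7 (R = 5 + 2 = 7)
A(w, Y) = 6/7
s(B, l) = l/2 (s(B, l) = -(0 - l)/2 = -(-1)*l/2 = l/2)
o(A(-3, -1))*s(16, -2) + 16² = (6/7)²*((½)*(-2)) + 16² = (36/49)*(-1) + 256 = -36/49 + 256 = 12508/49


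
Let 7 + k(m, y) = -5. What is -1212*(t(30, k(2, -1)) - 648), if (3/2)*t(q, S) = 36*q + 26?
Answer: -108272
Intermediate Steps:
k(m, y) = -12 (k(m, y) = -7 - 5 = -12)
t(q, S) = 52/3 + 24*q (t(q, S) = 2*(36*q + 26)/3 = 2*(26 + 36*q)/3 = 52/3 + 24*q)
-1212*(t(30, k(2, -1)) - 648) = -1212*((52/3 + 24*30) - 648) = -1212*((52/3 + 720) - 648) = -1212*(2212/3 - 648) = -1212*268/3 = -108272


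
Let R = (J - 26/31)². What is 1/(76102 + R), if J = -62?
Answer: 961/76928726 ≈ 1.2492e-5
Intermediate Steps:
R = 3794704/961 (R = (-62 - 26/31)² = (-1948/31)² = 3794704/961 ≈ 3948.7)
1/(76102 + R) = 1/(76102 + 3794704/961) = 1/(76928726/961) = 961/76928726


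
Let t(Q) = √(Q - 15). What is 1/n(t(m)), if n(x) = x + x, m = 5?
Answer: -I*√10/20 ≈ -0.15811*I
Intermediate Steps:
t(Q) = √(-15 + Q)
n(x) = 2*x
1/n(t(m)) = 1/(2*√(-15 + 5)) = 1/(2*√(-10)) = 1/(2*(I*√10)) = 1/(2*I*√10) = -I*√10/20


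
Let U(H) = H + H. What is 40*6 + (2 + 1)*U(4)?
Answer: 264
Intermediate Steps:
U(H) = 2*H
40*6 + (2 + 1)*U(4) = 40*6 + (2 + 1)*(2*4) = 240 + 3*8 = 240 + 24 = 264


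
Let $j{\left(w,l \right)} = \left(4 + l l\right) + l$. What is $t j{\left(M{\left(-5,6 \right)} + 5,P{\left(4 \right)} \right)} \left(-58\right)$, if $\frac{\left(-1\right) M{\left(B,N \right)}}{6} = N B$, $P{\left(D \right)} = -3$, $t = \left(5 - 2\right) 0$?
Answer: $0$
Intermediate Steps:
$t = 0$ ($t = 3 \cdot 0 = 0$)
$M{\left(B,N \right)} = - 6 B N$ ($M{\left(B,N \right)} = - 6 N B = - 6 B N$)
$j{\left(w,l \right)} = 4 + l + l^{2}$ ($j{\left(w,l \right)} = \left(4 + l^{2}\right) + l = 4 + l + l^{2}$)
$t j{\left(M{\left(-5,6 \right)} + 5,P{\left(4 \right)} \right)} \left(-58\right) = 0 \left(4 - 3 + \left(-3\right)^{2}\right) \left(-58\right) = 0 \left(4 - 3 + 9\right) \left(-58\right) = 0 \cdot 10 \left(-58\right) = 0 \left(-58\right) = 0$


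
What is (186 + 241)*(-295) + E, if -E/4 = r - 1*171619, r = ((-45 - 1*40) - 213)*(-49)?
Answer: 502103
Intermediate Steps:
r = 14602 (r = ((-45 - 40) - 213)*(-49) = (-85 - 213)*(-49) = -298*(-49) = 14602)
E = 628068 (E = -4*(14602 - 1*171619) = -4*(14602 - 171619) = -4*(-157017) = 628068)
(186 + 241)*(-295) + E = (186 + 241)*(-295) + 628068 = 427*(-295) + 628068 = -125965 + 628068 = 502103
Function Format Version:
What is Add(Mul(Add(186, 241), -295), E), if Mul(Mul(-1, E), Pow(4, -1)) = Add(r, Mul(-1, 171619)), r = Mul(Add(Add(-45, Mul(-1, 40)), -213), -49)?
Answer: 502103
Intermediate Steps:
r = 14602 (r = Mul(Add(Add(-45, -40), -213), -49) = Mul(Add(-85, -213), -49) = Mul(-298, -49) = 14602)
E = 628068 (E = Mul(-4, Add(14602, Mul(-1, 171619))) = Mul(-4, Add(14602, -171619)) = Mul(-4, -157017) = 628068)
Add(Mul(Add(186, 241), -295), E) = Add(Mul(Add(186, 241), -295), 628068) = Add(Mul(427, -295), 628068) = Add(-125965, 628068) = 502103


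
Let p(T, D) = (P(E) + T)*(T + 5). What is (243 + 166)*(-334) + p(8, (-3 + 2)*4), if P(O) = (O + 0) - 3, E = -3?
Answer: -136580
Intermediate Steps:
P(O) = -3 + O (P(O) = O - 3 = -3 + O)
p(T, D) = (-6 + T)*(5 + T) (p(T, D) = ((-3 - 3) + T)*(T + 5) = (-6 + T)*(5 + T))
(243 + 166)*(-334) + p(8, (-3 + 2)*4) = (243 + 166)*(-334) + (-30 + 8**2 - 1*8) = 409*(-334) + (-30 + 64 - 8) = -136606 + 26 = -136580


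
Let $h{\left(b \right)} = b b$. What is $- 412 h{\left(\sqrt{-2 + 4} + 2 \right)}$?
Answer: $-2472 - 1648 \sqrt{2} \approx -4802.6$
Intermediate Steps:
$h{\left(b \right)} = b^{2}$
$- 412 h{\left(\sqrt{-2 + 4} + 2 \right)} = - 412 \left(\sqrt{-2 + 4} + 2\right)^{2} = - 412 \left(\sqrt{2} + 2\right)^{2} = - 412 \left(2 + \sqrt{2}\right)^{2}$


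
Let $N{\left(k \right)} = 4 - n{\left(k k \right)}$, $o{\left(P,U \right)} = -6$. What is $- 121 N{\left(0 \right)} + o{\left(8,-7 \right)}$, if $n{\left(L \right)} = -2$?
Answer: $-732$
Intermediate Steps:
$N{\left(k \right)} = 6$ ($N{\left(k \right)} = 4 - -2 = 4 + 2 = 6$)
$- 121 N{\left(0 \right)} + o{\left(8,-7 \right)} = \left(-121\right) 6 - 6 = -726 - 6 = -732$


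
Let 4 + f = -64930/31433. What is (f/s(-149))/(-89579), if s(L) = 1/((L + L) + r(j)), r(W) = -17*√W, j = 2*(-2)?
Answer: -1321332/65482249 - 8868*I/3851897 ≈ -0.020178 - 0.0023022*I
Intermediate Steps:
j = -4
s(L) = 1/(-34*I + 2*L) (s(L) = 1/((L + L) - 34*I) = 1/(2*L - 34*I) = 1/(-34*I + 2*L))
f = -4434/731 (f = -4 - 64930/31433 = -4 - 64930*1/31433 = -4 - 1510/731 = -4434/731 ≈ -6.0657)
(f/s(-149))/(-89579) = -(-1321332/731 - 8868*I/43)/(-89579) = -(-1321332/731 - 8868*I/43)*(-1/89579) = -4434*(-298 - 34*I)/731*(-1/89579) = (1321332/731 + 8868*I/43)*(-1/89579) = -1321332/65482249 - 8868*I/3851897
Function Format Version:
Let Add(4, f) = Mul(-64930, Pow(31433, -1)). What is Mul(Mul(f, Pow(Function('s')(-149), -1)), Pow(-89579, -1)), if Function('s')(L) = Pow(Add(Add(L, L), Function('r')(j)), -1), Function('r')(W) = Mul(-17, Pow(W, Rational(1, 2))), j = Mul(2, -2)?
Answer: Add(Rational(-1321332, 65482249), Mul(Rational(-8868, 3851897), I)) ≈ Add(-0.020178, Mul(-0.0023022, I))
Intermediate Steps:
j = -4
Function('s')(L) = Pow(Add(Mul(-34, I), Mul(2, L)), -1) (Function('s')(L) = Pow(Add(Add(L, L), Mul(-17, Pow(-4, Rational(1, 2)))), -1) = Pow(Add(Mul(2, L), Mul(-17, Mul(2, I))), -1) = Pow(Add(Mul(2, L), Mul(-34, I)), -1) = Pow(Add(Mul(-34, I), Mul(2, L)), -1))
f = Rational(-4434, 731) (f = Add(-4, Mul(-64930, Pow(31433, -1))) = Add(-4, Mul(-64930, Rational(1, 31433))) = Add(-4, Rational(-1510, 731)) = Rational(-4434, 731) ≈ -6.0657)
Mul(Mul(f, Pow(Function('s')(-149), -1)), Pow(-89579, -1)) = Mul(Mul(Rational(-4434, 731), Pow(Mul(Rational(1, 2), Pow(Add(-149, Mul(-17, I)), -1)), -1)), Pow(-89579, -1)) = Mul(Mul(Rational(-4434, 731), Pow(Mul(Rational(1, 2), Mul(Rational(1, 22490), Add(-149, Mul(17, I)))), -1)), Rational(-1, 89579)) = Mul(Mul(Rational(-4434, 731), Pow(Mul(Rational(1, 44980), Add(-149, Mul(17, I))), -1)), Rational(-1, 89579)) = Mul(Mul(Rational(-4434, 731), Add(-298, Mul(-34, I))), Rational(-1, 89579)) = Mul(Add(Rational(1321332, 731), Mul(Rational(8868, 43), I)), Rational(-1, 89579)) = Add(Rational(-1321332, 65482249), Mul(Rational(-8868, 3851897), I))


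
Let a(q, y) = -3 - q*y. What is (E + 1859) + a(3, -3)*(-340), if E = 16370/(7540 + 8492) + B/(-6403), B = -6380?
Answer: -9186536453/51326448 ≈ -178.98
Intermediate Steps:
a(q, y) = -3 - q*y
E = 103550635/51326448 (E = 16370/(7540 + 8492) - 6380/(-6403) = 16370/16032 - 6380*(-1/6403) = 16370*(1/16032) + 6380/6403 = 8185/8016 + 6380/6403 = 103550635/51326448 ≈ 2.0175)
(E + 1859) + a(3, -3)*(-340) = (103550635/51326448 + 1859) + (-3 - 1*3*(-3))*(-340) = 95519417467/51326448 + (-3 + 9)*(-340) = 95519417467/51326448 + 6*(-340) = 95519417467/51326448 - 2040 = -9186536453/51326448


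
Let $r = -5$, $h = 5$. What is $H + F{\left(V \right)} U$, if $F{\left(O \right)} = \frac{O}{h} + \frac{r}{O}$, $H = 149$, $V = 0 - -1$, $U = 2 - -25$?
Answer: $\frac{97}{5} \approx 19.4$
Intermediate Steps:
$U = 27$ ($U = 2 + 25 = 27$)
$V = 1$ ($V = 0 + 1 = 1$)
$F{\left(O \right)} = - \frac{5}{O} + \frac{O}{5}$ ($F{\left(O \right)} = \frac{O}{5} - \frac{5}{O} = - \frac{5}{O} + \frac{O}{5}$)
$H + F{\left(V \right)} U = 149 + \left(- \frac{5}{1} + \frac{1}{5} \cdot 1\right) 27 = 149 + \left(\left(-5\right) 1 + \frac{1}{5}\right) 27 = 149 + \left(-5 + \frac{1}{5}\right) 27 = 149 - \frac{648}{5} = \frac{97}{5}$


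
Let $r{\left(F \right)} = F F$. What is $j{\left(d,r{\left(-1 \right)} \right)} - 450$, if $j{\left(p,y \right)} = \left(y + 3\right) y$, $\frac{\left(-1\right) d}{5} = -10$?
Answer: $-446$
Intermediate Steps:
$r{\left(F \right)} = F^{2}$
$d = 50$ ($d = \left(-5\right) \left(-10\right) = 50$)
$j{\left(p,y \right)} = y \left(3 + y\right)$ ($j{\left(p,y \right)} = \left(3 + y\right) y = y \left(3 + y\right)$)
$j{\left(d,r{\left(-1 \right)} \right)} - 450 = \left(-1\right)^{2} \left(3 + \left(-1\right)^{2}\right) - 450 = 1 \left(3 + 1\right) - 450 = 1 \cdot 4 - 450 = 4 - 450 = -446$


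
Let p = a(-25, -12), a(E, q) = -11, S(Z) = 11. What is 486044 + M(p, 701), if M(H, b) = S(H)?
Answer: 486055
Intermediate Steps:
p = -11
M(H, b) = 11
486044 + M(p, 701) = 486044 + 11 = 486055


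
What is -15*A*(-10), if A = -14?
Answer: -2100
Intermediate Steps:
-15*A*(-10) = -15*(-14)*(-10) = 210*(-10) = -2100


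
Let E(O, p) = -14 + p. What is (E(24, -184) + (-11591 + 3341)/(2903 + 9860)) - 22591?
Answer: -290864257/12763 ≈ -22790.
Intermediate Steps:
(E(24, -184) + (-11591 + 3341)/(2903 + 9860)) - 22591 = ((-14 - 184) + (-11591 + 3341)/(2903 + 9860)) - 22591 = (-198 - 8250/12763) - 22591 = -2535324/12763 - 22591 = -290864257/12763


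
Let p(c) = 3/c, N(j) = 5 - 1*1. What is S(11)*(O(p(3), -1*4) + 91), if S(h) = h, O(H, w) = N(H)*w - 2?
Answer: 803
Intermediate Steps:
N(j) = 4 (N(j) = 5 - 1 = 4)
O(H, w) = -2 + 4*w (O(H, w) = 4*w - 2 = -2 + 4*w)
S(11)*(O(p(3), -1*4) + 91) = 11*((-2 + 4*(-1*4)) + 91) = 11*((-2 + 4*(-4)) + 91) = 11*((-2 - 16) + 91) = 11*(-18 + 91) = 11*73 = 803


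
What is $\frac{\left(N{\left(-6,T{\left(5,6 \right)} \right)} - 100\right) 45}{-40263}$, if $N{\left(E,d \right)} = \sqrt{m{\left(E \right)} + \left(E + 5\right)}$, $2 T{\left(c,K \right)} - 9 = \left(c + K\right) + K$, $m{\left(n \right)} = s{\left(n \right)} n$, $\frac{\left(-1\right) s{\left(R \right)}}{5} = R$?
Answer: $\frac{1500}{13421} - \frac{15 i \sqrt{181}}{13421} \approx 0.11177 - 0.015036 i$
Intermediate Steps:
$s{\left(R \right)} = - 5 R$
$m{\left(n \right)} = - 5 n^{2}$ ($m{\left(n \right)} = - 5 n n = - 5 n^{2}$)
$T{\left(c,K \right)} = \frac{9}{2} + K + \frac{c}{2}$ ($T{\left(c,K \right)} = \frac{9}{2} + \frac{\left(c + K\right) + K}{2} = \frac{9}{2} + \frac{\left(K + c\right) + K}{2} = \frac{9}{2} + \frac{c + 2 K}{2} = \frac{9}{2} + \left(K + \frac{c}{2}\right) = \frac{9}{2} + K + \frac{c}{2}$)
$N{\left(E,d \right)} = \sqrt{5 + E - 5 E^{2}}$ ($N{\left(E,d \right)} = \sqrt{- 5 E^{2} + \left(E + 5\right)} = \sqrt{- 5 E^{2} + \left(5 + E\right)} = \sqrt{5 + E - 5 E^{2}}$)
$\frac{\left(N{\left(-6,T{\left(5,6 \right)} \right)} - 100\right) 45}{-40263} = \frac{\left(\sqrt{5 - 6 - 5 \left(-6\right)^{2}} - 100\right) 45}{-40263} = \left(\sqrt{5 - 6 - 180} - 100\right) 45 \left(- \frac{1}{40263}\right) = \left(\sqrt{-181} - 100\right) 45 \left(- \frac{1}{40263}\right) = \left(i \sqrt{181} - 100\right) 45 \left(- \frac{1}{40263}\right) = \left(-100 + i \sqrt{181}\right) 45 \left(- \frac{1}{40263}\right) = \left(-4500 + 45 i \sqrt{181}\right) \left(- \frac{1}{40263}\right) = \frac{1500}{13421} - \frac{15 i \sqrt{181}}{13421}$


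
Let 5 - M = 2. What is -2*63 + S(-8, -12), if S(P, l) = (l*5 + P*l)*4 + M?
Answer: 21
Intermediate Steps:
M = 3 (M = 5 - 1*2 = 5 - 2 = 3)
S(P, l) = 3 + 20*l + 4*P*l (S(P, l) = (l*5 + P*l)*4 + 3 = (5*l + P*l)*4 + 3 = (20*l + 4*P*l) + 3 = 3 + 20*l + 4*P*l)
-2*63 + S(-8, -12) = -2*63 + (3 + 20*(-12) + 4*(-8)*(-12)) = -126 + (3 - 240 + 384) = -126 + 147 = 21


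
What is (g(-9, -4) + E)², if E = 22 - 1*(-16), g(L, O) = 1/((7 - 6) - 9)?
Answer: 91809/64 ≈ 1434.5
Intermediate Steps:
g(L, O) = -⅛ (g(L, O) = 1/(1 - 9) = 1/(-8) = -⅛)
E = 38 (E = 22 + 16 = 38)
(g(-9, -4) + E)² = (-⅛ + 38)² = (303/8)² = 91809/64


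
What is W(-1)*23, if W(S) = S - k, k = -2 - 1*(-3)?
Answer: -46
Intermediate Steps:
k = 1 (k = -2 + 3 = 1)
W(S) = -1 + S (W(S) = S - 1*1 = S - 1 = -1 + S)
W(-1)*23 = (-1 - 1)*23 = -2*23 = -46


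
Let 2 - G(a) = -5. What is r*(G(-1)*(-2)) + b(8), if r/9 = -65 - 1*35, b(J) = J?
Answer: 12608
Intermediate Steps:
G(a) = 7 (G(a) = 2 - 1*(-5) = 2 + 5 = 7)
r = -900 (r = 9*(-65 - 1*35) = 9*(-65 - 35) = 9*(-100) = -900)
r*(G(-1)*(-2)) + b(8) = -6300*(-2) + 8 = -900*(-14) + 8 = 12600 + 8 = 12608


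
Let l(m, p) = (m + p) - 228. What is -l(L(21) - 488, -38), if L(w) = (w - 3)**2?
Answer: 430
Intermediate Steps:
L(w) = (-3 + w)**2
l(m, p) = -228 + m + p
-l(L(21) - 488, -38) = -(-228 + ((-3 + 21)**2 - 488) - 38) = -(-228 + (18**2 - 488) - 38) = -(-228 + (324 - 488) - 38) = -(-228 - 164 - 38) = -1*(-430) = 430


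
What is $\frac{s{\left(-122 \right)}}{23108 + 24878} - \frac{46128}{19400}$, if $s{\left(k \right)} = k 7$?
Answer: $- \frac{139379113}{58183025} \approx -2.3955$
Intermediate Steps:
$s{\left(k \right)} = 7 k$
$\frac{s{\left(-122 \right)}}{23108 + 24878} - \frac{46128}{19400} = \frac{7 \left(-122\right)}{23108 + 24878} - \frac{46128}{19400} = - \frac{854}{47986} - \frac{5766}{2425} = \left(-854\right) \frac{1}{47986} - \frac{5766}{2425} = - \frac{427}{23993} - \frac{5766}{2425} = - \frac{139379113}{58183025}$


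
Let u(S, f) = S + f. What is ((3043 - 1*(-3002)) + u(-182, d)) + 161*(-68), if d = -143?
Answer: -5228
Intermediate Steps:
((3043 - 1*(-3002)) + u(-182, d)) + 161*(-68) = ((3043 - 1*(-3002)) + (-182 - 143)) + 161*(-68) = ((3043 + 3002) - 325) - 10948 = (6045 - 325) - 10948 = 5720 - 10948 = -5228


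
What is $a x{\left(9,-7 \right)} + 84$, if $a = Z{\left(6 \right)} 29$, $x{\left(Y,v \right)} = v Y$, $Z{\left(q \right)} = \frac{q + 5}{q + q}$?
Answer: $- \frac{6363}{4} \approx -1590.8$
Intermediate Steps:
$Z{\left(q \right)} = \frac{5 + q}{2 q}$
$x{\left(Y,v \right)} = Y v$
$a = \frac{319}{12}$ ($a = \frac{5 + 6}{2 \cdot 6} \cdot 29 = \frac{1}{2} \cdot \frac{1}{6} \cdot 11 \cdot 29 = \frac{11}{12} \cdot 29 = \frac{319}{12} \approx 26.583$)
$a x{\left(9,-7 \right)} + 84 = \frac{319 \cdot 9 \left(-7\right)}{12} + 84 = \frac{319}{12} \left(-63\right) + 84 = - \frac{6699}{4} + 84 = - \frac{6363}{4}$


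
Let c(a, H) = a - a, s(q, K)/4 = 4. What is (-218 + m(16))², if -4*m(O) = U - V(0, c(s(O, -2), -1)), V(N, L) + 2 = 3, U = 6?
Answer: 769129/16 ≈ 48071.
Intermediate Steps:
s(q, K) = 16 (s(q, K) = 4*4 = 16)
c(a, H) = 0
V(N, L) = 1 (V(N, L) = -2 + 3 = 1)
m(O) = -5/4 (m(O) = -(6 - 1*1)/4 = -(6 - 1)/4 = -¼*5 = -5/4)
(-218 + m(16))² = (-218 - 5/4)² = (-877/4)² = 769129/16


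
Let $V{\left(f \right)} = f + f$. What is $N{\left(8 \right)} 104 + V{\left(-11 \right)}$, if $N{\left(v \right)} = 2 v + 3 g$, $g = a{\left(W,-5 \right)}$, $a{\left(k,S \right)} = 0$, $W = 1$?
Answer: $1642$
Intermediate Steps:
$g = 0$
$N{\left(v \right)} = 2 v$ ($N{\left(v \right)} = 2 v + 3 \cdot 0 = 2 v + 0 = 2 v$)
$V{\left(f \right)} = 2 f$
$N{\left(8 \right)} 104 + V{\left(-11 \right)} = 2 \cdot 8 \cdot 104 + 2 \left(-11\right) = 16 \cdot 104 - 22 = 1664 - 22 = 1642$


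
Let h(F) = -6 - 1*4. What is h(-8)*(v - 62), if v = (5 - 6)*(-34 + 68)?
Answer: 960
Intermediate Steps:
h(F) = -10 (h(F) = -6 - 4 = -10)
v = -34 (v = -1*34 = -34)
h(-8)*(v - 62) = -10*(-34 - 62) = -10*(-96) = 960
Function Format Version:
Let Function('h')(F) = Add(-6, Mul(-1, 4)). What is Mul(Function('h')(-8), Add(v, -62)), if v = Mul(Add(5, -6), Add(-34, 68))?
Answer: 960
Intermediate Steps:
Function('h')(F) = -10 (Function('h')(F) = Add(-6, -4) = -10)
v = -34 (v = Mul(-1, 34) = -34)
Mul(Function('h')(-8), Add(v, -62)) = Mul(-10, Add(-34, -62)) = Mul(-10, -96) = 960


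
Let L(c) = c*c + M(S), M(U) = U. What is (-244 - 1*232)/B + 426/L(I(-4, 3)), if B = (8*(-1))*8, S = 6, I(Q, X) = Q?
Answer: 4717/176 ≈ 26.801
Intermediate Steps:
L(c) = 6 + c² (L(c) = c*c + 6 = c² + 6 = 6 + c²)
B = -64 (B = -8*8 = -64)
(-244 - 1*232)/B + 426/L(I(-4, 3)) = (-244 - 1*232)/(-64) + 426/(6 + (-4)²) = (-244 - 232)*(-1/64) + 426/(6 + 16) = -476*(-1/64) + 426/22 = 119/16 + 426*(1/22) = 119/16 + 213/11 = 4717/176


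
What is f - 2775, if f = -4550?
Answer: -7325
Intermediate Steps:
f - 2775 = -4550 - 2775 = -7325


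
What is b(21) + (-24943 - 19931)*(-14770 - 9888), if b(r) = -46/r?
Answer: 23236564886/21 ≈ 1.1065e+9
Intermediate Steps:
b(21) + (-24943 - 19931)*(-14770 - 9888) = -46/21 + (-24943 - 19931)*(-14770 - 9888) = -46*1/21 - 44874*(-24658) = -46/21 + 1106503092 = 23236564886/21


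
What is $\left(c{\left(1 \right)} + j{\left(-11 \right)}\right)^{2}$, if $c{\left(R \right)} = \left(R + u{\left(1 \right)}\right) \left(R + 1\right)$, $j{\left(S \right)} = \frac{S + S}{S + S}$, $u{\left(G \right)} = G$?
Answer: $25$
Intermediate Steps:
$j{\left(S \right)} = 1$ ($j{\left(S \right)} = \frac{2 S}{2 S} = 2 S \frac{1}{2 S} = 1$)
$c{\left(R \right)} = \left(1 + R\right)^{2}$ ($c{\left(R \right)} = \left(R + 1\right) \left(R + 1\right) = \left(1 + R\right) \left(1 + R\right) = \left(1 + R\right)^{2}$)
$\left(c{\left(1 \right)} + j{\left(-11 \right)}\right)^{2} = \left(\left(1 + 1^{2} + 2 \cdot 1\right) + 1\right)^{2} = \left(\left(1 + 1 + 2\right) + 1\right)^{2} = \left(4 + 1\right)^{2} = 5^{2} = 25$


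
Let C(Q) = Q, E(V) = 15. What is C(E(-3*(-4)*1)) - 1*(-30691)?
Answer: 30706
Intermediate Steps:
C(E(-3*(-4)*1)) - 1*(-30691) = 15 - 1*(-30691) = 15 + 30691 = 30706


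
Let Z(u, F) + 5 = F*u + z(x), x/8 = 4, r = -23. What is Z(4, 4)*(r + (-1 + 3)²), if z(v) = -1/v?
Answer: -6669/32 ≈ -208.41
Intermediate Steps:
x = 32 (x = 8*4 = 32)
Z(u, F) = -161/32 + F*u (Z(u, F) = -5 + (F*u - 1/32) = -5 + (-1/32 + F*u) = -161/32 + F*u)
Z(4, 4)*(r + (-1 + 3)²) = (-161/32 + 4*4)*(-23 + (-1 + 3)²) = (-161/32 + 16)*(-23 + 2²) = 351*(-23 + 4)/32 = (351/32)*(-19) = -6669/32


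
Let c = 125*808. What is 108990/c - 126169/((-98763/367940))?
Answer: 468869557203937/997506300 ≈ 4.7004e+5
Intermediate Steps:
c = 101000
108990/c - 126169/((-98763/367940)) = 108990/101000 - 126169/((-98763/367940)) = 108990*(1/101000) - 126169/((-98763*1/367940)) = 10899/10100 - 126169/(-98763/367940) = 10899/10100 - 126169*(-367940/98763) = 10899/10100 + 46422621860/98763 = 468869557203937/997506300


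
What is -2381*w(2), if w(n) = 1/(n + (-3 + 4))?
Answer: -2381/3 ≈ -793.67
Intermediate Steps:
w(n) = 1/(1 + n) (w(n) = 1/(n + 1) = 1/(1 + n))
-2381*w(2) = -2381/(1 + 2) = -2381/3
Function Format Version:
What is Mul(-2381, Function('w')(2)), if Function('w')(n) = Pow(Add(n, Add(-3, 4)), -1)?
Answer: Rational(-2381, 3) ≈ -793.67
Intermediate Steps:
Function('w')(n) = Pow(Add(1, n), -1) (Function('w')(n) = Pow(Add(n, 1), -1) = Pow(Add(1, n), -1))
Mul(-2381, Function('w')(2)) = Mul(-2381, Pow(Add(1, 2), -1)) = Mul(-2381, Pow(3, -1)) = Mul(-2381, Rational(1, 3)) = Rational(-2381, 3)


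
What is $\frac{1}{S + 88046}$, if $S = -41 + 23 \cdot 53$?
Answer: $\frac{1}{89224} \approx 1.1208 \cdot 10^{-5}$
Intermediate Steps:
$S = 1178$ ($S = -41 + 1219 = 1178$)
$\frac{1}{S + 88046} = \frac{1}{1178 + 88046} = \frac{1}{89224}$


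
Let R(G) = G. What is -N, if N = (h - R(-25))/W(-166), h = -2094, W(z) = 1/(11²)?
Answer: 250349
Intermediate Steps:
W(z) = 1/121
N = -250349 (N = (-2094 - 1*(-25))/(1/121) = (-2094 + 25)*121 = -2069*121 = -250349)
-N = -1*(-250349) = 250349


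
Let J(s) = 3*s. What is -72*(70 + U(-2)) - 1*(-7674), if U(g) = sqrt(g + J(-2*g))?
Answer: 2634 - 72*sqrt(10) ≈ 2406.3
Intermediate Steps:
U(g) = sqrt(5)*sqrt(-g) (U(g) = sqrt(g + 3*(-2*g)) = sqrt(g - 6*g) = sqrt(-5*g) = sqrt(5)*sqrt(-g))
-72*(70 + U(-2)) - 1*(-7674) = -72*(70 + sqrt(5)*sqrt(-1*(-2))) - 1*(-7674) = -72*(70 + sqrt(5)*sqrt(2)) + 7674 = -72*(70 + sqrt(10)) + 7674 = (-5040 - 72*sqrt(10)) + 7674 = 2634 - 72*sqrt(10)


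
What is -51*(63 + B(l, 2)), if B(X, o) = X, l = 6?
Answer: -3519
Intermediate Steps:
-51*(63 + B(l, 2)) = -51*(63 + 6) = -51*69 = -3519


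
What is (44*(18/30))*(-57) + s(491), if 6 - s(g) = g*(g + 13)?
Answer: -1244814/5 ≈ -2.4896e+5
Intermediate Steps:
s(g) = 6 - g*(13 + g) (s(g) = 6 - g*(g + 13) = 6 - g*(13 + g))
(44*(18/30))*(-57) + s(491) = (44*(18/30))*(-57) + (6 - 1*491² - 13*491) = (44*(18*(1/30)))*(-57) + (6 - 1*241081 - 6383) = (44*(⅗))*(-57) + (6 - 241081 - 6383) = (132/5)*(-57) - 247458 = -7524/5 - 247458 = -1244814/5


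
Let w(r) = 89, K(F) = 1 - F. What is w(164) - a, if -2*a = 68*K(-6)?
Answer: 327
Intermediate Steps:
a = -238 (a = -34*(1 - 1*(-6)) = -34*(1 + 6) = -34*7 = -½*476 = -238)
w(164) - a = 89 - 1*(-238) = 89 + 238 = 327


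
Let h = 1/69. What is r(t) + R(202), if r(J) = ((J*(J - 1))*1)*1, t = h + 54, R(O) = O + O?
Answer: 15556810/4761 ≈ 3267.6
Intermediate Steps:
R(O) = 2*O
h = 1/69 ≈ 0.014493
t = 3727/69 (t = 1/69 + 54 = 3727/69 ≈ 54.014)
r(J) = J*(-1 + J) (r(J) = ((J*(-1 + J))*1)*1 = (J*(-1 + J))*1 = J*(-1 + J))
r(t) + R(202) = 3727*(-1 + 3727/69)/69 + 2*202 = (3727/69)*(3658/69) + 404 = 13633366/4761 + 404 = 15556810/4761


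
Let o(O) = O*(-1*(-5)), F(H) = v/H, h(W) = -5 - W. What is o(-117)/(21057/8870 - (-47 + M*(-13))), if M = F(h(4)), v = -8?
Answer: -46700550/4864003 ≈ -9.6013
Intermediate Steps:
F(H) = -8/H
M = 8/9 (M = -8/(-5 - 1*4) = -8/(-5 - 4) = -8/(-9) = -8*(-1/9) = 8/9 ≈ 0.88889)
o(O) = 5*O (o(O) = O*5 = 5*O)
o(-117)/(21057/8870 - (-47 + M*(-13))) = (5*(-117))/(21057/8870 - (-47 + (8/9)*(-13))) = -585/(21057*(1/8870) - (-47 - 104/9)) = -585/(21057/8870 - 1*(-527/9)) = -585/(21057/8870 + 527/9) = -585/4864003/79830 = -585*79830/4864003 = -46700550/4864003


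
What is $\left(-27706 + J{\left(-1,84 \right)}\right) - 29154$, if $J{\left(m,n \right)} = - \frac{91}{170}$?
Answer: $- \frac{9666291}{170} \approx -56861.0$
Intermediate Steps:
$J{\left(m,n \right)} = - \frac{91}{170}$ ($J{\left(m,n \right)} = \left(-91\right) \frac{1}{170} = - \frac{91}{170}$)
$\left(-27706 + J{\left(-1,84 \right)}\right) - 29154 = \left(-27706 - \frac{91}{170}\right) - 29154 = - \frac{4710111}{170} - 29154 = - \frac{9666291}{170}$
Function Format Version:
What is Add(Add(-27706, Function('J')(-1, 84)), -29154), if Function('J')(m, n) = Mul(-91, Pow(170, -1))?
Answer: Rational(-9666291, 170) ≈ -56861.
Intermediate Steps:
Function('J')(m, n) = Rational(-91, 170) (Function('J')(m, n) = Mul(-91, Rational(1, 170)) = Rational(-91, 170))
Add(Add(-27706, Function('J')(-1, 84)), -29154) = Add(Add(-27706, Rational(-91, 170)), -29154) = Add(Rational(-4710111, 170), -29154) = Rational(-9666291, 170)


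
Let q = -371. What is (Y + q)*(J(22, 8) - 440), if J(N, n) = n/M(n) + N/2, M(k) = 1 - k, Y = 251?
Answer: 361320/7 ≈ 51617.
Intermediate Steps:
J(N, n) = N/2 + n/(1 - n) (J(N, n) = n/(1 - n) + N/2 = N/2 + n/(1 - n))
(Y + q)*(J(22, 8) - 440) = (251 - 371)*((-1*8 + (1/2)*22*(-1 + 8))/(-1 + 8) - 440) = -120*((-8 + (1/2)*22*7)/7 - 440) = -120*((-8 + 77)/7 - 440) = -120*((1/7)*69 - 440) = -120*(69/7 - 440) = -120*(-3011/7) = 361320/7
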